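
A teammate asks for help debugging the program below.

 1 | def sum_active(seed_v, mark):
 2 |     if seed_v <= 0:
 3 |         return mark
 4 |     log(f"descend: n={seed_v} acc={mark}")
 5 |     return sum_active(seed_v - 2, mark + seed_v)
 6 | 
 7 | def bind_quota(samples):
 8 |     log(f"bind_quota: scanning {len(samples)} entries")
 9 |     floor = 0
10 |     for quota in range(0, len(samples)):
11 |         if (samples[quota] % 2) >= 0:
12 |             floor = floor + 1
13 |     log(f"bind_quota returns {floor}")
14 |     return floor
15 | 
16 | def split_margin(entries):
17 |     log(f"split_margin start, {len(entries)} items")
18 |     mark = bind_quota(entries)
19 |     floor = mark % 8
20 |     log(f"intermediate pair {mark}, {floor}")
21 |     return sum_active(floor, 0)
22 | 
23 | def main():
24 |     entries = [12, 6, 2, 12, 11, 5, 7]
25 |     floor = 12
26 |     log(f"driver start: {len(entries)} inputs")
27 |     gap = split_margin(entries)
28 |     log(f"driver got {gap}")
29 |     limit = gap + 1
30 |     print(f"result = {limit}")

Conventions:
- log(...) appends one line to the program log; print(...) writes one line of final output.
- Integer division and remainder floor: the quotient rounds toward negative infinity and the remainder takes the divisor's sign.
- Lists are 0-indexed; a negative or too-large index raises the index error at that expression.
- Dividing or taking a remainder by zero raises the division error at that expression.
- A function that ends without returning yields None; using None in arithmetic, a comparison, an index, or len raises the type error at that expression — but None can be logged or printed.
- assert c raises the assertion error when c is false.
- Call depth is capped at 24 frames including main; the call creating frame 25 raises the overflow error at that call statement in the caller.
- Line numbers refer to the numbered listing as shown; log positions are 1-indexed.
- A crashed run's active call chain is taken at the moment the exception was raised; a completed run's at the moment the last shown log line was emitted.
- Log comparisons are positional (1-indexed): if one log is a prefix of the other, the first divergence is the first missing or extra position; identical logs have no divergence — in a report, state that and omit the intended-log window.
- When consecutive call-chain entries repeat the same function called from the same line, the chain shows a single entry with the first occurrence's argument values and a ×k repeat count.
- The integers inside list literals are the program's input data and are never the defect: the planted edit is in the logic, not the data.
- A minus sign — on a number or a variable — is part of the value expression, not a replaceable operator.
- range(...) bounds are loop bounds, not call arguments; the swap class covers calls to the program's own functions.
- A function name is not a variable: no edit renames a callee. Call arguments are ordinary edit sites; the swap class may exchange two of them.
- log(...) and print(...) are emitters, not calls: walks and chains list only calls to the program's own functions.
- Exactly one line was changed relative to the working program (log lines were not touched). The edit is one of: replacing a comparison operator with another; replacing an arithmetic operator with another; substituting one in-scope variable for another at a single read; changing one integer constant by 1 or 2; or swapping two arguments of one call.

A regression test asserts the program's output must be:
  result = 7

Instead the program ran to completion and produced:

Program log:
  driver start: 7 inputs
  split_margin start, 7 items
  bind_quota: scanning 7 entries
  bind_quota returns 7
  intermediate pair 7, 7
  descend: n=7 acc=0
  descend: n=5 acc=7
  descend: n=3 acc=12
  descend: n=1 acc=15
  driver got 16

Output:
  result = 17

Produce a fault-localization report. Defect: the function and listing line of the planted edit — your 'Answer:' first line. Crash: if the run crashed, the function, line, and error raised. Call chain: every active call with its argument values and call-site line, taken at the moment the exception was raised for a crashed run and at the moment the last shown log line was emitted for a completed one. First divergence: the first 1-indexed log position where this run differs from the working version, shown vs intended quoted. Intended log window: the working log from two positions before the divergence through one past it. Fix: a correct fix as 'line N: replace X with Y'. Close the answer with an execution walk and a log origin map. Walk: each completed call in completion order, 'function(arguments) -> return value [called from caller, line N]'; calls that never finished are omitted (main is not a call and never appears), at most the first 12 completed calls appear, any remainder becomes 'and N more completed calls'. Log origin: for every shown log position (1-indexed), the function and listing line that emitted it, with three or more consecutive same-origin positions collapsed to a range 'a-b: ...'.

Answer: the defect is in bind_quota at line 11.
Core observation: At log position 4 the runs split — shown 'bind_quota returns 7', but the working version logs 'bind_quota returns 4'.
Call chain: main.
First divergence: position 4 — shown 'bind_quota returns 7', intended 'bind_quota returns 4'.
Intended log window:
  2: split_margin start, 7 items
  3: bind_quota: scanning 7 entries
  4: bind_quota returns 4
  5: intermediate pair 4, 4
Execution walk:
  bind_quota([12, 6, 2, 12, 11, 5, 7]) -> 7  [called from split_margin, line 18]
  sum_active(-1, 16) -> 16  [called from sum_active, line 5]
  sum_active(1, 15) -> 16  [called from sum_active, line 5]
  sum_active(3, 12) -> 16  [called from sum_active, line 5]
  sum_active(5, 7) -> 16  [called from sum_active, line 5]
  sum_active(7, 0) -> 16  [called from split_margin, line 21]
  split_margin([12, 6, 2, 12, 11, 5, 7]) -> 16  [called from main, line 27]
Log origin:
  1: logged in main at line 26
  2: logged in split_margin at line 17
  3: logged in bind_quota at line 8
  4: logged in bind_quota at line 13
  5: logged in split_margin at line 20
  6-9: logged in sum_active at line 4
  10: logged in main at line 28
A correct fix: line 11: replace `>=` with `==`.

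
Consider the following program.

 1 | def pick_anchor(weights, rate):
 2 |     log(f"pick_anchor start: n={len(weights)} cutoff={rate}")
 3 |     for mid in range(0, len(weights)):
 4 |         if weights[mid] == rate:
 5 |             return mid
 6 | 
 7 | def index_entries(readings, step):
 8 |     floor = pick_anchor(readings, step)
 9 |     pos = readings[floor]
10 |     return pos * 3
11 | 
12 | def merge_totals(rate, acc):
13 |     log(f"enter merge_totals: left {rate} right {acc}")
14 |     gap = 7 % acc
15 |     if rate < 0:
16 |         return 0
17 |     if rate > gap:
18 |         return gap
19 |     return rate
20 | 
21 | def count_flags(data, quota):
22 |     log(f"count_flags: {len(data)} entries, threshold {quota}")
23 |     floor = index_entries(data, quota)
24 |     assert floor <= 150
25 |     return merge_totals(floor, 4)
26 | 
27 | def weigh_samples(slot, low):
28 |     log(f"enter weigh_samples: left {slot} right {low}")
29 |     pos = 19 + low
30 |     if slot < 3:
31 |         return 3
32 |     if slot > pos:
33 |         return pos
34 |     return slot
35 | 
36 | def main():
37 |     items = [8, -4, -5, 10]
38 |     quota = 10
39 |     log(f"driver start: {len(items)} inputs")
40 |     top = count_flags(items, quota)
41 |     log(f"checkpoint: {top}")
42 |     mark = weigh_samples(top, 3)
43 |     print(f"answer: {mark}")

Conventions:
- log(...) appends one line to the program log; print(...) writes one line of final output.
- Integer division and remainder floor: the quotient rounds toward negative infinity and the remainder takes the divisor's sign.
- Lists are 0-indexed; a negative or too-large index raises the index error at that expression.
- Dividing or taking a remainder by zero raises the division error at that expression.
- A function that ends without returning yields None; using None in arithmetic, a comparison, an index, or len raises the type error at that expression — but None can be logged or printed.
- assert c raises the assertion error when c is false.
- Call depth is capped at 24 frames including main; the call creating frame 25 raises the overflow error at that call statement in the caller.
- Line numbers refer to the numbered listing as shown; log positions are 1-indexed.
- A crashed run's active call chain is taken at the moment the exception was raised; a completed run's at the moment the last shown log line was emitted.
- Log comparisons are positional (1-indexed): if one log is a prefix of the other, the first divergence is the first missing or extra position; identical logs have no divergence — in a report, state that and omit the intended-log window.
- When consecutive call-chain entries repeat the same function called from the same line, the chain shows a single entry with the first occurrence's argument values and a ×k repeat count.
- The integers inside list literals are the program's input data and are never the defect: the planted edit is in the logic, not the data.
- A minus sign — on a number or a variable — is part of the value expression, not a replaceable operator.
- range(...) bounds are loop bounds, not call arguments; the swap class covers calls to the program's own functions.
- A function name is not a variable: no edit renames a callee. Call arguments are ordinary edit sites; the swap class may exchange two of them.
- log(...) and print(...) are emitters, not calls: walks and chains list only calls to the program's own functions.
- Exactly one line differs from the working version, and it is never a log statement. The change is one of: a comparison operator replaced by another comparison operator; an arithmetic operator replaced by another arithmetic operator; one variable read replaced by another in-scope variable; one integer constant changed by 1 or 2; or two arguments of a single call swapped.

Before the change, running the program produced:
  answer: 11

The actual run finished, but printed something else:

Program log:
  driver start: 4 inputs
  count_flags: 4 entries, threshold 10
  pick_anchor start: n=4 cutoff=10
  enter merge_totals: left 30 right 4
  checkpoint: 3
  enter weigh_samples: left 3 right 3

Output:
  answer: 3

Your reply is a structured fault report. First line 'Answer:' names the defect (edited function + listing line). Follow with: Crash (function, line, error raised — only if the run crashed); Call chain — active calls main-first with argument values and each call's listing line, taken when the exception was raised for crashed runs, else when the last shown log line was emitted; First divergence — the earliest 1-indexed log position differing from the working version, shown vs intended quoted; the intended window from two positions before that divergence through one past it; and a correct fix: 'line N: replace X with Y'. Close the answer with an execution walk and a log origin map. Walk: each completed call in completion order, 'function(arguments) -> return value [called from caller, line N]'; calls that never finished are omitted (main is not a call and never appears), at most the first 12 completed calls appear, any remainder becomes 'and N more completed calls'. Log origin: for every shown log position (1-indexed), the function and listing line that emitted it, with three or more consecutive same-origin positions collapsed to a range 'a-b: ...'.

Answer: the defect is in merge_totals at line 14.
Key observation: Position 5 is the first bad log line: 'checkpoint: 3' should read 'checkpoint: 11'.
Call chain: main -> weigh_samples(3, 3) (called at line 42).
First divergence: position 5 — the shown line 'checkpoint: 3' should read 'checkpoint: 11'.
Intended log window:
  3: pick_anchor start: n=4 cutoff=10
  4: enter merge_totals: left 30 right 4
  5: checkpoint: 11
  6: enter weigh_samples: left 11 right 3
Execution walk:
  pick_anchor([8, -4, -5, 10], 10) -> 3  [called from index_entries, line 8]
  index_entries([8, -4, -5, 10], 10) -> 30  [called from count_flags, line 23]
  merge_totals(30, 4) -> 3  [called from count_flags, line 25]
  count_flags([8, -4, -5, 10], 10) -> 3  [called from main, line 40]
  weigh_samples(3, 3) -> 3  [called from main, line 42]
Log origins:
  1: from main, line 39
  2: from count_flags, line 22
  3: from pick_anchor, line 2
  4: from merge_totals, line 13
  5: from main, line 41
  6: from weigh_samples, line 28
A correct fix: line 14: replace `%` with `+`.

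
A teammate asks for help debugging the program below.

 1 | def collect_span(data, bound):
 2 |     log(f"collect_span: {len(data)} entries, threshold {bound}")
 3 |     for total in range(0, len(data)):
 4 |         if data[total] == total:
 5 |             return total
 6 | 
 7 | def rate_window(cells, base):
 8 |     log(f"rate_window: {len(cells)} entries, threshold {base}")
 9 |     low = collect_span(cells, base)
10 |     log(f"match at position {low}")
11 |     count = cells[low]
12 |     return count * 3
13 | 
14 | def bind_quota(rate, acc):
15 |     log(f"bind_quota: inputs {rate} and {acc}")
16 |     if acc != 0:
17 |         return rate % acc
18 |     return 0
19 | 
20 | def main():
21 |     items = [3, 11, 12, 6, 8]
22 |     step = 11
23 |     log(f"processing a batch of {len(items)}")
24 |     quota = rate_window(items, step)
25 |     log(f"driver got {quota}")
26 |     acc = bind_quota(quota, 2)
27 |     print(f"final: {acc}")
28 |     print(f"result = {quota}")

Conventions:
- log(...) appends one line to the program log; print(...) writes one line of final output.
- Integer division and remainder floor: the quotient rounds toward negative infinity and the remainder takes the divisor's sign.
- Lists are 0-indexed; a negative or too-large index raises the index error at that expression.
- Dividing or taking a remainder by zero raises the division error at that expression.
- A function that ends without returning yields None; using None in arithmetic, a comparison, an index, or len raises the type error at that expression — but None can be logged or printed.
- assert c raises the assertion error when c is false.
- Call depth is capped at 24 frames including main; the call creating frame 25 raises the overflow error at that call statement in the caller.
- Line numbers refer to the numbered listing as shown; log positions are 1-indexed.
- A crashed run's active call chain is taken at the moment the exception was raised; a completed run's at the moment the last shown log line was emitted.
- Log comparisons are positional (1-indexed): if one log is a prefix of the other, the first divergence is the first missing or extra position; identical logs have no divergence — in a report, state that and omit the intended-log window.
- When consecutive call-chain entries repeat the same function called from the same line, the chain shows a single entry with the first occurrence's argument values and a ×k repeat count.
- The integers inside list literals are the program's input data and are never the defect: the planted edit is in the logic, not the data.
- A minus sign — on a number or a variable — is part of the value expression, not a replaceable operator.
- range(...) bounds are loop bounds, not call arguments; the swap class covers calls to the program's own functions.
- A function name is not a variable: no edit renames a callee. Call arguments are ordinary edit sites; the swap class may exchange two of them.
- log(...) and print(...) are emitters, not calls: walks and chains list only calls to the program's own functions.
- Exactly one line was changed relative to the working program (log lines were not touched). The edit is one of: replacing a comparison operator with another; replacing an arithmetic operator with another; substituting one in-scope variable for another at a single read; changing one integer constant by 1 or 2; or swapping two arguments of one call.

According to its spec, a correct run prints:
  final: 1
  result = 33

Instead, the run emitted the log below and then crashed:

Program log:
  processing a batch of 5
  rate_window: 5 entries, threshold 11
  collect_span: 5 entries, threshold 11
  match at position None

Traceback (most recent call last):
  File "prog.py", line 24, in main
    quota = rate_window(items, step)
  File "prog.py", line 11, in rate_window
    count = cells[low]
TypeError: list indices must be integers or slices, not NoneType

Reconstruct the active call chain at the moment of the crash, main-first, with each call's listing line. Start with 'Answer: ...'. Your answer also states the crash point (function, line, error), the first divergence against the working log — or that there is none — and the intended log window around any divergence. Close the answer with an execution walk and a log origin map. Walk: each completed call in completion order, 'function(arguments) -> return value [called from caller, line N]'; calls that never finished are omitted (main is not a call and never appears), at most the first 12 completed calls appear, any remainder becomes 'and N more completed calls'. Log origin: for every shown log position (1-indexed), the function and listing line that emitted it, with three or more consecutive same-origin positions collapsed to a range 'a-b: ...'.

Answer: main -> rate_window (called at line 24).
The tell: At log position 4 the runs split — shown 'match at position None', but the working version logs 'match at position 1'.
Crash: rate_window, line 11, TypeError.
First divergence: position 4 — shown 'match at position None', intended 'match at position 1'.
Intended log window:
  2: rate_window: 5 entries, threshold 11
  3: collect_span: 5 entries, threshold 11
  4: match at position 1
  5: driver got 33
Execution walk:
  collect_span([3, 11, 12, 6, 8], 11) -> None  [called from rate_window, line 9]
Log origin:
  1: emitted by main (line 23)
  2: emitted by rate_window (line 8)
  3: emitted by collect_span (line 2)
  4: emitted by rate_window (line 10)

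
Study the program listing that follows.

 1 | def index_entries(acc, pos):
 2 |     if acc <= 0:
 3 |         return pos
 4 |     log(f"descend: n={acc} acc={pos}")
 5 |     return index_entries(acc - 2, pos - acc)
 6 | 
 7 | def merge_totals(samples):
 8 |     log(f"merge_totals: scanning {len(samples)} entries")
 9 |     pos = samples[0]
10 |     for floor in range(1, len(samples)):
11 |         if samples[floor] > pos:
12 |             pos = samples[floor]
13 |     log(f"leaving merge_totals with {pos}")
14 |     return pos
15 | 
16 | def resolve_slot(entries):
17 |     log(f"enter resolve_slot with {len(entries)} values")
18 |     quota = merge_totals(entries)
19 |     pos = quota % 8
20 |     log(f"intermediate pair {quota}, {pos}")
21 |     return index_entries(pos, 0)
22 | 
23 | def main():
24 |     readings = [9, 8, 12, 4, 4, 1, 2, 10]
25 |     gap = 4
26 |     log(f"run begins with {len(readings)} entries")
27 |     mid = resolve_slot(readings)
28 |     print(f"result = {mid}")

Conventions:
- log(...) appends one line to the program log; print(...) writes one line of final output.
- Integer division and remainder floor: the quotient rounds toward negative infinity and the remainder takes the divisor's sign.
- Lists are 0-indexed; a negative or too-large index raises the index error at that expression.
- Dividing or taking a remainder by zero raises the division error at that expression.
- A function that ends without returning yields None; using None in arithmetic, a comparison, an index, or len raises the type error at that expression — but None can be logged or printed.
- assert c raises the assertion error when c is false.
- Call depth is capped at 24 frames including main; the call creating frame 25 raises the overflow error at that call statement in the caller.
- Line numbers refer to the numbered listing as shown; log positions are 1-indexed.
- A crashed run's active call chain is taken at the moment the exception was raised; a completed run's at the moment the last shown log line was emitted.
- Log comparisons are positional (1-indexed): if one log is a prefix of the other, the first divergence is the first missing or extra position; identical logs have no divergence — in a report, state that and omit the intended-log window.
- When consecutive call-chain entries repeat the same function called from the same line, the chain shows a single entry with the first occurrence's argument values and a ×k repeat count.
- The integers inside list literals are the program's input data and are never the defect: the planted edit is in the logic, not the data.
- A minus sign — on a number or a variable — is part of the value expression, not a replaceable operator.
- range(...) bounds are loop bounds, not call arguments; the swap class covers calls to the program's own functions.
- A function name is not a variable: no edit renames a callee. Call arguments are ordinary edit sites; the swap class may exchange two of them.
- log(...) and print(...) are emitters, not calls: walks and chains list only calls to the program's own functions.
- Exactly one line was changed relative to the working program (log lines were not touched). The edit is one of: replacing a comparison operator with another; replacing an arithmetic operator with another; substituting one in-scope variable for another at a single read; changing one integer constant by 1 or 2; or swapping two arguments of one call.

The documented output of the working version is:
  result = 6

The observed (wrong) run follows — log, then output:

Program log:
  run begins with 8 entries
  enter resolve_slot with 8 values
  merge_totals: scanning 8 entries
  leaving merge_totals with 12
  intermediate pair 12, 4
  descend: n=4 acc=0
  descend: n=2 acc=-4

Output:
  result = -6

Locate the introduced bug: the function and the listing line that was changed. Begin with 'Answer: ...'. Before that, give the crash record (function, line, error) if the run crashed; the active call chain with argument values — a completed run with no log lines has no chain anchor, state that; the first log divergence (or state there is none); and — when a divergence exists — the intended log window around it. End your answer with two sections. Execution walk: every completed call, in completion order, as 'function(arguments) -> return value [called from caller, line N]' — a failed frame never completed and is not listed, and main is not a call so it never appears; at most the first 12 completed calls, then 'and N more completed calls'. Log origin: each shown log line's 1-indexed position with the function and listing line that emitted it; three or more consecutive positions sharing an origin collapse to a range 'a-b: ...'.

Answer: the defect is in index_entries at line 5.
Key fact: Everything matches until log position 7, which reads 'descend: n=2 acc=-4' in place of 'descend: n=2 acc=4'.
Call chain: main -> resolve_slot([9, 8, 12, 4, 4, 1, 2, 10]) (called at line 27) -> index_entries(4, 0) (called at line 21) -> index_entries(2, -4) (called at line 5).
First divergence: position 7 — the shown line 'descend: n=2 acc=-4' should read 'descend: n=2 acc=4'.
Intended log window:
  5: intermediate pair 12, 4
  6: descend: n=4 acc=0
  7: descend: n=2 acc=4
Execution walk:
  merge_totals([9, 8, 12, 4, 4, 1, 2, 10]) -> 12  [called from resolve_slot, line 18]
  index_entries(0, -6) -> -6  [called from index_entries, line 5]
  index_entries(2, -4) -> -6  [called from index_entries, line 5]
  index_entries(4, 0) -> -6  [called from resolve_slot, line 21]
  resolve_slot([9, 8, 12, 4, 4, 1, 2, 10]) -> -6  [called from main, line 27]
Log origin:
  1 — main, line 26
  2 — resolve_slot, line 17
  3 — merge_totals, line 8
  4 — merge_totals, line 13
  5 — resolve_slot, line 20
  6 — index_entries, line 4
  7 — index_entries, line 4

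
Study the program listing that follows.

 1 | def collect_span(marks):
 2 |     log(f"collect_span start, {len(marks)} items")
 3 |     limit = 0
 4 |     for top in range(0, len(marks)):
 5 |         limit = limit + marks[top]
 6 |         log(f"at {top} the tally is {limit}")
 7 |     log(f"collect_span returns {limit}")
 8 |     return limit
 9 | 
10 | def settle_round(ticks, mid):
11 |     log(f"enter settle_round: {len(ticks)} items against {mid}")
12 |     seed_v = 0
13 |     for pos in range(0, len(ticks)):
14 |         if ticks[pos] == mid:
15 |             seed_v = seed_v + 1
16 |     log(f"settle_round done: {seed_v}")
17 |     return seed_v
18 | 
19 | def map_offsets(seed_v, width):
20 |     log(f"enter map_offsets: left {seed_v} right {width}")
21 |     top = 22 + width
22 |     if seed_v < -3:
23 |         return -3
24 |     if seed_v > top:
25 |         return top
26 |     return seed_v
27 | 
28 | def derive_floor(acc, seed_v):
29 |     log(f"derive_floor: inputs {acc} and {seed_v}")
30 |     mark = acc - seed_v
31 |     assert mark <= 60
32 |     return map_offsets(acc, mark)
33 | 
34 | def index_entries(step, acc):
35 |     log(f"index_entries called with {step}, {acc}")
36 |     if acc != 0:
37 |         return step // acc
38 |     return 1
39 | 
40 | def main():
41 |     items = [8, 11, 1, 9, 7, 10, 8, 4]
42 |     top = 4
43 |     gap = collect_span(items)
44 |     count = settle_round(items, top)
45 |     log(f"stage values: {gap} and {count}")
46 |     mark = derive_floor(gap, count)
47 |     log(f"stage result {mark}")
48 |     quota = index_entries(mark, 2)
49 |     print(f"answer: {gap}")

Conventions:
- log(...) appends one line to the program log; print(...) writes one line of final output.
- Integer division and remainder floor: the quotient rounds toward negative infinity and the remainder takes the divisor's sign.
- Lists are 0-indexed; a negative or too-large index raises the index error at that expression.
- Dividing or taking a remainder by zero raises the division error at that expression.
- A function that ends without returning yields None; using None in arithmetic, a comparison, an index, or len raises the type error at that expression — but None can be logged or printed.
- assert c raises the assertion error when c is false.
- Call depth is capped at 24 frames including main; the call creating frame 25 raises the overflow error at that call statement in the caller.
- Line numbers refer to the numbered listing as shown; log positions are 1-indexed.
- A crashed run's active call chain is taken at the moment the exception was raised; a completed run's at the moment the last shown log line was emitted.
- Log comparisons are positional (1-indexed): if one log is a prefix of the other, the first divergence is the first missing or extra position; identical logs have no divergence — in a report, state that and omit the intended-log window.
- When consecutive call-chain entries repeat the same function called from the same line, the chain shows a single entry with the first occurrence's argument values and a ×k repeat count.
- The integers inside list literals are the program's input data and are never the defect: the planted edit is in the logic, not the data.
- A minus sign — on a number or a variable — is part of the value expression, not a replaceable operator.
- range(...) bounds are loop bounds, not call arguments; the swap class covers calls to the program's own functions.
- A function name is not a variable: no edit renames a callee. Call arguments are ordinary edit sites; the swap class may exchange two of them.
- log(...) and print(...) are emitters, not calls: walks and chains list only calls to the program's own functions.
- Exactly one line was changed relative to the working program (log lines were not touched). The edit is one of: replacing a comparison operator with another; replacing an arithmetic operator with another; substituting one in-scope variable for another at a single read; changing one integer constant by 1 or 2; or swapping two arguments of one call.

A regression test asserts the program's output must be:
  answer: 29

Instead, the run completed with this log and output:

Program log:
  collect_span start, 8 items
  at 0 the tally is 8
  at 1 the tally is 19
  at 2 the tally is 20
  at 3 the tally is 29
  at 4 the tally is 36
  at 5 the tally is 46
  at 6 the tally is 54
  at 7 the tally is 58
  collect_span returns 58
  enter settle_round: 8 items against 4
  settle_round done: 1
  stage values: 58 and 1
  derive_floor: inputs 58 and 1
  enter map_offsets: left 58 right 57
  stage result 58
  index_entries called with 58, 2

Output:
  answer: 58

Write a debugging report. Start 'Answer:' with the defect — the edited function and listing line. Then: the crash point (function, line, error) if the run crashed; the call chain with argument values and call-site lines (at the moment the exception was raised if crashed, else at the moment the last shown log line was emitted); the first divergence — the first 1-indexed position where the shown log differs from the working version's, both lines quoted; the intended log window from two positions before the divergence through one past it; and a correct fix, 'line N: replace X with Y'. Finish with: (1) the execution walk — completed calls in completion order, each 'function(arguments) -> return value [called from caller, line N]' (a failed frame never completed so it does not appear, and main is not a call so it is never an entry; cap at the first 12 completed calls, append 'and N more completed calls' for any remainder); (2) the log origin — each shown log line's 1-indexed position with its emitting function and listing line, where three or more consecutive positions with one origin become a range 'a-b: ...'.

Answer: the defect is in main at line 49.
Key fact: The logs agree in full; only the final output differs.
Call chain: main -> index_entries(58, 2) (called at line 48).
First divergence: there is none — every log position agrees.
Execution walk:
  collect_span([8, 11, 1, 9, 7, 10, 8, 4]) -> 58  [called from main, line 43]
  settle_round([8, 11, 1, 9, 7, 10, 8, 4], 4) -> 1  [called from main, line 44]
  map_offsets(58, 57) -> 58  [called from derive_floor, line 32]
  derive_floor(58, 1) -> 58  [called from main, line 46]
  index_entries(58, 2) -> 29  [called from main, line 48]
Log origins:
  1: logged in collect_span at line 2
  2-9: logged in collect_span at line 6
  10: logged in collect_span at line 7
  11: logged in settle_round at line 11
  12: logged in settle_round at line 16
  13: logged in main at line 45
  14: logged in derive_floor at line 29
  15: logged in map_offsets at line 20
  16: logged in main at line 47
  17: logged in index_entries at line 35
A correct fix: line 49: replace `gap` with `quota`.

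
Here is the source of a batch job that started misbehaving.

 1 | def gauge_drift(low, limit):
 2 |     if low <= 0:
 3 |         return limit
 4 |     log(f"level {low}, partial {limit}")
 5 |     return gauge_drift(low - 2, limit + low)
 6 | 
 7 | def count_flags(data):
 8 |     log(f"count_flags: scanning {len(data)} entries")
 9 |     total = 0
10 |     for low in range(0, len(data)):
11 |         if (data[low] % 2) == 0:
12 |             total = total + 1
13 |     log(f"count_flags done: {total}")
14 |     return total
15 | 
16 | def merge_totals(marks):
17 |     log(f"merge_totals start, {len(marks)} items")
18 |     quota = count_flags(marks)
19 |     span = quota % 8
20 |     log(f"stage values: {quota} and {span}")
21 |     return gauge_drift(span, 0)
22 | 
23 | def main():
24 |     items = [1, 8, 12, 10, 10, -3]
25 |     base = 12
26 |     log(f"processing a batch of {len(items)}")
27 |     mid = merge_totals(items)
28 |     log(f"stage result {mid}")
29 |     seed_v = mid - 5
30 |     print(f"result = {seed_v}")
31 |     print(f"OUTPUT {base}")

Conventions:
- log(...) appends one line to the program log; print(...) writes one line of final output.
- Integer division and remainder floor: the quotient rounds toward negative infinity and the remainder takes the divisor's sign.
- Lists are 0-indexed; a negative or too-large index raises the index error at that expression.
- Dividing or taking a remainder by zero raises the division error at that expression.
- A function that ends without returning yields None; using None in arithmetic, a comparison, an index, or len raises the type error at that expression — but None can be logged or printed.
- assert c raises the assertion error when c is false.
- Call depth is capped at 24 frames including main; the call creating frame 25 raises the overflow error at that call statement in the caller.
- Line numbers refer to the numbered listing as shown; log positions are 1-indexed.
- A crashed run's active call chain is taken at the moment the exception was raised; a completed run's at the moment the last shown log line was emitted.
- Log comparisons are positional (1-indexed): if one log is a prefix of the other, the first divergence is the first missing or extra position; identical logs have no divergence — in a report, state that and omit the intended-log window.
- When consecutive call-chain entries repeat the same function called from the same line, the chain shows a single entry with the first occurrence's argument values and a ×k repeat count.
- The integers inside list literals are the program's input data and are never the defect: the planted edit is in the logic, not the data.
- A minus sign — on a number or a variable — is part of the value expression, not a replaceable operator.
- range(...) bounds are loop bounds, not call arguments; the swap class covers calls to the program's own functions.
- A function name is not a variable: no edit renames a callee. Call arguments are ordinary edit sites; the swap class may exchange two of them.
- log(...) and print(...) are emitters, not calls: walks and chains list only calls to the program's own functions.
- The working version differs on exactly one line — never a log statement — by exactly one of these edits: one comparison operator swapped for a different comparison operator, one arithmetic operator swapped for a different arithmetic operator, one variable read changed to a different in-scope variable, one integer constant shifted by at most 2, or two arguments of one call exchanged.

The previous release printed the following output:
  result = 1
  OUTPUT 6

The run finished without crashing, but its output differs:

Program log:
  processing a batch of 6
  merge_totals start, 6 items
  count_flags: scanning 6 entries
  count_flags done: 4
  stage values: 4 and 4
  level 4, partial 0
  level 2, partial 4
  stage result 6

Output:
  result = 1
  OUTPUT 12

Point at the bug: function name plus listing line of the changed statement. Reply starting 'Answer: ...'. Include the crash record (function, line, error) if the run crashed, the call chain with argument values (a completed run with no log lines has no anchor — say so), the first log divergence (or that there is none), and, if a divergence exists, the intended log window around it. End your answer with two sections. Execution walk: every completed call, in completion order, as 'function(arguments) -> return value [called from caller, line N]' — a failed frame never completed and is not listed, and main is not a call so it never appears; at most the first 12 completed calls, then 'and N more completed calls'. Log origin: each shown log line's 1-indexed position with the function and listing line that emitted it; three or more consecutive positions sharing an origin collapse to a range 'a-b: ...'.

Answer: the defect is in main at line 31.
Core observation: Every logged value matches the working version; the printed result is what differs.
Call chain: main.
First divergence: none — the logs agree in full.
Execution walk:
  count_flags([1, 8, 12, 10, 10, -3]) -> 4  [called from merge_totals, line 18]
  gauge_drift(0, 6) -> 6  [called from gauge_drift, line 5]
  gauge_drift(2, 4) -> 6  [called from gauge_drift, line 5]
  gauge_drift(4, 0) -> 6  [called from merge_totals, line 21]
  merge_totals([1, 8, 12, 10, 10, -3]) -> 6  [called from main, line 27]
Log origins:
  1 — main, line 26
  2 — merge_totals, line 17
  3 — count_flags, line 8
  4 — count_flags, line 13
  5 — merge_totals, line 20
  6 — gauge_drift, line 4
  7 — gauge_drift, line 4
  8 — main, line 28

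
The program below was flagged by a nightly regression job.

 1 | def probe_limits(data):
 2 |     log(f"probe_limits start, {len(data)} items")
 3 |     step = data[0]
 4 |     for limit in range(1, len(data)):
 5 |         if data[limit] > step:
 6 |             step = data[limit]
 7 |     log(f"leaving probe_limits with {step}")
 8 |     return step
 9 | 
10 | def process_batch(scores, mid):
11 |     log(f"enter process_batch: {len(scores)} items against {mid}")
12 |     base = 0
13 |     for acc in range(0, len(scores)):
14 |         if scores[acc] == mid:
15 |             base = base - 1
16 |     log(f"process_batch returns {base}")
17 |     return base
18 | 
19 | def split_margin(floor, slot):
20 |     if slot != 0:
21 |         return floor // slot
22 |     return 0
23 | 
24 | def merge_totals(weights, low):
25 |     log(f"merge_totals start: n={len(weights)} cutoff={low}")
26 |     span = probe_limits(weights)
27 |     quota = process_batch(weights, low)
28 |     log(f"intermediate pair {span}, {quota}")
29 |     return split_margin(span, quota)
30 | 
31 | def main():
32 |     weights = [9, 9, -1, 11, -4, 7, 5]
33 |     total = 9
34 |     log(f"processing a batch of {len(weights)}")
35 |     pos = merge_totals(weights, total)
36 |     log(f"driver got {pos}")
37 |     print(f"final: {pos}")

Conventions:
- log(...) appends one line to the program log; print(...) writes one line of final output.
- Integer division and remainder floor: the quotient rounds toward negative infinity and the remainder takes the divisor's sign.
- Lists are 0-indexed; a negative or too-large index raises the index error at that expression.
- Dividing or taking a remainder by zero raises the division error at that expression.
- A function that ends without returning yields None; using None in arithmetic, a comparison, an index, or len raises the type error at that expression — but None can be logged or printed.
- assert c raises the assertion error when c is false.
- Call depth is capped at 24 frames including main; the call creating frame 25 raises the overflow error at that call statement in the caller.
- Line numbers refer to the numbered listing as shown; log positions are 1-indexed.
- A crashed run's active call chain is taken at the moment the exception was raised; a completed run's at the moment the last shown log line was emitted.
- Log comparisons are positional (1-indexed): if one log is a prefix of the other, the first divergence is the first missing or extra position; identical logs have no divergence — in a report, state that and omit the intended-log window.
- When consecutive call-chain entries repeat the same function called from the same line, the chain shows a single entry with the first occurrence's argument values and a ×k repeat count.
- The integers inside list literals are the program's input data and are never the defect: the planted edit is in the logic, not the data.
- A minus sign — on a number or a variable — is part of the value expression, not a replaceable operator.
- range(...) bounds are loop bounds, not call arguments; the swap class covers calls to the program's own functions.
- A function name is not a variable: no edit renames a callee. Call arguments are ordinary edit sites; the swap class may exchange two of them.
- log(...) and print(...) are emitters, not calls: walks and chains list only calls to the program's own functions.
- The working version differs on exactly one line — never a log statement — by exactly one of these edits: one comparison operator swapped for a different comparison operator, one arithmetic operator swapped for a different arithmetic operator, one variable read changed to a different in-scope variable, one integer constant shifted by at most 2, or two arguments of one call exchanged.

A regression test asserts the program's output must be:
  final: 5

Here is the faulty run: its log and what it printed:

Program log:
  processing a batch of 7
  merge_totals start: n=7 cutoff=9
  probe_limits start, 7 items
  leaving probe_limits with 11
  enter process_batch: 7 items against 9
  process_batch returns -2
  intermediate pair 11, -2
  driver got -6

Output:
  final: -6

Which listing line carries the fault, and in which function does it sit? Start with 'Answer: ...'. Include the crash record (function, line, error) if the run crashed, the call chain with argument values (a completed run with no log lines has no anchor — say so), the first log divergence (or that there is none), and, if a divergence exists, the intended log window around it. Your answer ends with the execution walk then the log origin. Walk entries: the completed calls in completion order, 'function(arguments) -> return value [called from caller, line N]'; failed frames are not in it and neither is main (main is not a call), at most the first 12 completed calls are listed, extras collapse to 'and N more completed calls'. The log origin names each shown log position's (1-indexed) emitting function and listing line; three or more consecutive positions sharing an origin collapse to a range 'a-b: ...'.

Answer: the defect is in process_batch at line 15.
Key fact: The log first diverges at position 6: the faulty run prints 'process_batch returns -2' where the working version prints 'process_batch returns 2'.
Call chain: main.
First divergence: position 6 — shown 'process_batch returns -2', intended 'process_batch returns 2'.
Intended log window:
  4: leaving probe_limits with 11
  5: enter process_batch: 7 items against 9
  6: process_batch returns 2
  7: intermediate pair 11, 2
Execution walk:
  probe_limits([9, 9, -1, 11, -4, 7, 5]) -> 11  [called from merge_totals, line 26]
  process_batch([9, 9, -1, 11, -4, 7, 5], 9) -> -2  [called from merge_totals, line 27]
  split_margin(11, -2) -> -6  [called from merge_totals, line 29]
  merge_totals([9, 9, -1, 11, -4, 7, 5], 9) -> -6  [called from main, line 35]
Origin of each log line:
  1: emitted by main (line 34)
  2: emitted by merge_totals (line 25)
  3: emitted by probe_limits (line 2)
  4: emitted by probe_limits (line 7)
  5: emitted by process_batch (line 11)
  6: emitted by process_batch (line 16)
  7: emitted by merge_totals (line 28)
  8: emitted by main (line 36)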